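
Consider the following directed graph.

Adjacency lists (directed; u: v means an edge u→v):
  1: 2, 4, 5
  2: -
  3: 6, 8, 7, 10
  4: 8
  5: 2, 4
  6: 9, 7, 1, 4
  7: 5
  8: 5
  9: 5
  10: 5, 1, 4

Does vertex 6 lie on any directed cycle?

No

6 lies on a cycle iff there is a path from 6 back to itself.
Exploring from 6, it never reaches itself; equivalently, its strongly connected component is a singleton.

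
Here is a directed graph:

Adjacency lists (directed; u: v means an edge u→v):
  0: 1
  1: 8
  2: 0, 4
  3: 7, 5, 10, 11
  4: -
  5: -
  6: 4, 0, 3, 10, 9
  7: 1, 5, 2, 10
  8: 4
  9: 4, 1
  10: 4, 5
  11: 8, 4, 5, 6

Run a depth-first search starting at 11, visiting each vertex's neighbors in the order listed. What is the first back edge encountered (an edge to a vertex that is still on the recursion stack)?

3->11

DFS from 11 (visiting each vertex's neighbors in the order listed); mark gray on enter, black on exit:
11 gray
  8 gray
    4 gray
    4 black
  8 black
  11→4: 4 black — skip
  5 gray
  5 black
  6 gray
    6→4: 4 black — skip
    0 gray
      1 gray
        1→8: 8 black — skip
      1 black
    0 black
    3 gray
      7 gray
        7→1: 1 black — skip
        7→5: 5 black — skip
        2 gray
          2→0: 0 black — skip
          2→4: 4 black — skip
        2 black
        10 gray
          10→4: 4 black — skip
          10→5: 5 black — skip
        10 black
      7 black
      3→5: 5 black — skip
      3→10: 10 black — skip
      3→11: 11 is gray → back edge
First back edge: 3 → 11.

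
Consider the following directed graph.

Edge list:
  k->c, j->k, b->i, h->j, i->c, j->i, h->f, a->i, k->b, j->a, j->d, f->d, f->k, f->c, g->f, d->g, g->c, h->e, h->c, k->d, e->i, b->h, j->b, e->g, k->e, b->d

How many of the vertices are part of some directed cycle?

A vertex is on a directed cycle iff it belongs to a strongly connected component of size ≥ 2 (or has a self-loop).
The vertices on cycles are {b, d, e, f, g, h, j, k} — 8 in total.

8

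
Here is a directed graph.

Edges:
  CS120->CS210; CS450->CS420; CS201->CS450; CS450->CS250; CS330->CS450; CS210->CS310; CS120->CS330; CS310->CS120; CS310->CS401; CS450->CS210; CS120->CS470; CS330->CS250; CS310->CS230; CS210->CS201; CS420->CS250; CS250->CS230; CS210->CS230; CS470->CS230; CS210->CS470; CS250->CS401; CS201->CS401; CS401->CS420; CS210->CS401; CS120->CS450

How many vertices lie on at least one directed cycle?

A vertex is on a directed cycle iff it belongs to a strongly connected component of size ≥ 2 (or has a self-loop).
The vertices on cycles are {CS120, CS201, CS210, CS250, CS310, CS330, CS401, CS420, CS450} — 9 in total.

9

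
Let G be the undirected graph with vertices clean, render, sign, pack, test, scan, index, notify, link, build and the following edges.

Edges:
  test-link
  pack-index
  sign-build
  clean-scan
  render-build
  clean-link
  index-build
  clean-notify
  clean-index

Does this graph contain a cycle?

DFS, tracking each vertex's parent; an edge to a visited non-parent vertex closes a cycle.
Start from scan:
visit scan (parent –)
  visit clean (parent scan)
    visit index (parent clean)
      visit build (parent index)
        visit render (parent build)
          render–build: parent, skip
        build–index: parent, skip
        visit sign (parent build)
          sign–build: parent, skip
      index–clean: parent, skip
      visit pack (parent index)
        pack–index: parent, skip
    visit link (parent clean)
      link–clean: parent, skip
      visit test (parent link)
        test–link: parent, skip
    clean–scan: parent, skip
    visit notify (parent clean)
      notify–clean: parent, skip
No non-parent visited neighbor found — the graph is a forest.

No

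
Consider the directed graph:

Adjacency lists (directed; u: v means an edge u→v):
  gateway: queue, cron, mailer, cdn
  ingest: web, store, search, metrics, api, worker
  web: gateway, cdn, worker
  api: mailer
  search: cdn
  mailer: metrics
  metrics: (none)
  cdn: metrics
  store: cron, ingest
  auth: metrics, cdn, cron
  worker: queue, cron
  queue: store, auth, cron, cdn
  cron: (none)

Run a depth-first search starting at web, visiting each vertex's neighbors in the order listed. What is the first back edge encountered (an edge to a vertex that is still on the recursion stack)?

ingest->web

DFS from web (visiting each vertex's neighbors in the order listed); mark gray on enter, black on exit:
web gray
  gateway gray
    queue gray
      store gray
        cron gray
        cron black
        ingest gray
          ingest→web: web is gray → back edge
First back edge: ingest → web.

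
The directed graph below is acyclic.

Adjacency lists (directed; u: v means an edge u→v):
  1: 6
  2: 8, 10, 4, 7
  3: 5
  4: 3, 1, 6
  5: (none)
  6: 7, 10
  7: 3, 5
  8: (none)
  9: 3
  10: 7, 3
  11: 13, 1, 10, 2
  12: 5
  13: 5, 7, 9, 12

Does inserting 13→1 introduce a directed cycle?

Adding 13→1 creates a cycle iff 1 can already reach 13.
Explore from 1: no path reaches 13. The graph stays acyclic.

No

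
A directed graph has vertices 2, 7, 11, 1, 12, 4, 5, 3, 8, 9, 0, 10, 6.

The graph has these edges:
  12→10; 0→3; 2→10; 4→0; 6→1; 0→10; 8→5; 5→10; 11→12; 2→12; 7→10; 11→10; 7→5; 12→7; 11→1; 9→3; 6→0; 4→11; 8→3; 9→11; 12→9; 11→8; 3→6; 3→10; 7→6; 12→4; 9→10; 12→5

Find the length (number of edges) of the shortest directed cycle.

3

For each vertex v, BFS finds the shortest path from v back to v.
The shortest such closed walk is 12 → 9 → 11 → 12, length 3.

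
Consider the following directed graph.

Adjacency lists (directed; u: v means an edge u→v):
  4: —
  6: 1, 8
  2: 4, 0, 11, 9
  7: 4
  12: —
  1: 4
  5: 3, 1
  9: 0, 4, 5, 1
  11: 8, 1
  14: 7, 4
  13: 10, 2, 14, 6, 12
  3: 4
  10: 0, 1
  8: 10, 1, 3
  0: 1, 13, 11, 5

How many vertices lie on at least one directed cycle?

A vertex is on a directed cycle iff it belongs to a strongly connected component of size ≥ 2 (or has a self-loop).
The vertices on cycles are {0, 2, 6, 8, 9, 10, 11, 13} — 8 in total.

8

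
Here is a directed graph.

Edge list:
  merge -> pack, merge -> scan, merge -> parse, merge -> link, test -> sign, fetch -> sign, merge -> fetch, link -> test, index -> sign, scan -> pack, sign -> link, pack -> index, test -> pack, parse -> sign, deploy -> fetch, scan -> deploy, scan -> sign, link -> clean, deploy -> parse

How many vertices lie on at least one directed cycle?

5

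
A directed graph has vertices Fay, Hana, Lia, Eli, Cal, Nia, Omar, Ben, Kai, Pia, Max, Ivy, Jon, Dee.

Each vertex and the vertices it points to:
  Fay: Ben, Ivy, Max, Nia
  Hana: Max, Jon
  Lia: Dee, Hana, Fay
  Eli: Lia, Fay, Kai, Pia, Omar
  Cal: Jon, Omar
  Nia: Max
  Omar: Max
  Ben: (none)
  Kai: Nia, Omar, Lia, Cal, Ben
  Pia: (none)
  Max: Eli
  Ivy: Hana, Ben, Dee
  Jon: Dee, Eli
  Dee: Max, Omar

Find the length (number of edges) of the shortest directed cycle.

3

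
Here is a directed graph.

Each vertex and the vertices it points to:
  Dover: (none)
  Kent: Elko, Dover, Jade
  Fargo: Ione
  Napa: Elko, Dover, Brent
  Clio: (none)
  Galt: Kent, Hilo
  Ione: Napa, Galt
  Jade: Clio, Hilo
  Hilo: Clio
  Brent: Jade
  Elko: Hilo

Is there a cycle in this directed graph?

DFS with white/gray/black marking, starting from Ione:
Ione gray
  Napa gray
    Elko gray
      Hilo gray
        Clio gray
        Clio black
      Hilo black
    Elko black
    Dover gray
    Dover black
    Brent gray
      Jade gray
        Jade→Clio: Clio black — skip
        Jade→Hilo: Hilo black — skip
      Jade black
    Brent black
  Napa black
  Galt gray
    Kent gray
      Kent→Elko: Elko black — skip
      Kent→Dover: Dover black — skip
      Kent→Jade: Jade black — skip
    Kent black
    Galt→Hilo: Hilo black — skip
  Galt black
Ione black
Fargo gray
  Fargo→Ione: Ione black — skip
Fargo black
Every edge goes to a white or black vertex — no back edge, so the graph is acyclic.

No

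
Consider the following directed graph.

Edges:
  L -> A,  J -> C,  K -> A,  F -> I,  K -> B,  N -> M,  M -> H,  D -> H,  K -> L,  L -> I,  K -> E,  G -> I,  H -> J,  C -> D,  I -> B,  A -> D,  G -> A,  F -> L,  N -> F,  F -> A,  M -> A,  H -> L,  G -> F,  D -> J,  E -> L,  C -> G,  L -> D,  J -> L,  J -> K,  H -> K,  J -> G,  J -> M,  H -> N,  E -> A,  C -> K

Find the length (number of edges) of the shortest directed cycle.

3

For each vertex v, BFS finds the shortest path from v back to v.
The shortest such closed walk is D → H → L → D, length 3.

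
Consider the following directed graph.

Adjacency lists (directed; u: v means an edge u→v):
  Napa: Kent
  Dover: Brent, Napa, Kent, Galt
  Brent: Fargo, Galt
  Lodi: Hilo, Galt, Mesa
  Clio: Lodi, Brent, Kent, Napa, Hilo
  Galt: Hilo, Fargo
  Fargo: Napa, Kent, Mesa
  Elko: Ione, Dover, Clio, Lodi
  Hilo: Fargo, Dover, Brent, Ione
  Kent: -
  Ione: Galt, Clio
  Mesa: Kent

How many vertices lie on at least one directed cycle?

7

A vertex is on a directed cycle iff it belongs to a strongly connected component of size ≥ 2 (or has a self-loop).
The vertices on cycles are {Clio, Galt, Hilo, Ione, Lodi, Brent, Dover} — 7 in total.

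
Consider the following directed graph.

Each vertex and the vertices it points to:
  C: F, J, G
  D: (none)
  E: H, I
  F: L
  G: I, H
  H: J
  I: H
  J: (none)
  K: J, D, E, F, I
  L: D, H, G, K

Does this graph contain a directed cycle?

DFS with white/gray/black marking, starting from C:
C gray
  F gray
    L gray
      D gray
      D black
      H gray
        J gray
        J black
      H black
      G gray
        I gray
          I→H: H black — skip
        I black
        G→H: H black — skip
      G black
      K gray
        K→J: J black — skip
        K→D: D black — skip
        E gray
          E→H: H black — skip
          E→I: I black — skip
        E black
        K→F: F is gray → back edge
Back edge found, so a cycle exists: F → L → K → F.

Yes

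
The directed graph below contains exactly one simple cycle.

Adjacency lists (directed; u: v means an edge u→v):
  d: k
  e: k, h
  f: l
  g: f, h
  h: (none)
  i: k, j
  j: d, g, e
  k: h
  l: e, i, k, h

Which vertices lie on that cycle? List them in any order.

DFS with gray/black marking from i:
i gray
  k gray
    h gray
    h black
  k black
  j gray
    d gray
      d→k: k black — skip
    d black
    g gray
      f gray
        l gray
          e gray
            e→k: k black — skip
            e→h: h black — skip
          e black
          l→i: i is gray → back edge
Back edge closes the cycle i → j → g → f → l → i; its vertices are {f, g, i, j, l}.

f, g, i, j, l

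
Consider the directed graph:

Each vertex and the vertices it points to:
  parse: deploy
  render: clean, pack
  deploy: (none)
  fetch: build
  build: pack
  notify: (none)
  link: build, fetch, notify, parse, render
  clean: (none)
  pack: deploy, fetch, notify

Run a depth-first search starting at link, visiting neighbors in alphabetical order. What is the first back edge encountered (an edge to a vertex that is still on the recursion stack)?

DFS from link (visiting neighbors in alphabetical order); mark gray on enter, black on exit:
link gray
  build gray
    pack gray
      deploy gray
      deploy black
      fetch gray
        fetch→build: build is gray → back edge
First back edge: fetch → build.

fetch→build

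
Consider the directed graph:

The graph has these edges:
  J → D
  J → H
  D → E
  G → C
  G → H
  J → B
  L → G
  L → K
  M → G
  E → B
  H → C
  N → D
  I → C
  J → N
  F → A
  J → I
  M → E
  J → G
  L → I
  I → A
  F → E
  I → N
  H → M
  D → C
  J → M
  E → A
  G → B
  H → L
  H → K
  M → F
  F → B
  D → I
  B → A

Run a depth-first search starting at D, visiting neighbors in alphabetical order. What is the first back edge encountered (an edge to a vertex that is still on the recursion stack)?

DFS from D (visiting neighbors in alphabetical order); mark gray on enter, black on exit:
D gray
  C gray
  C black
  E gray
    A gray
    A black
    B gray
      B→A: A black — skip
    B black
  E black
  I gray
    I→A: A black — skip
    I→C: C black — skip
    N gray
      N→D: D is gray → back edge
First back edge: N → D.

N->D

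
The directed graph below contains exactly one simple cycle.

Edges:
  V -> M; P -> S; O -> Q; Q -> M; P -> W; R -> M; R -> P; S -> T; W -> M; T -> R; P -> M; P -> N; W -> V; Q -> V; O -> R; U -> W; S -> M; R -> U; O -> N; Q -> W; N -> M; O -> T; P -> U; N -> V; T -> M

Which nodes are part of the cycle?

P, R, S, T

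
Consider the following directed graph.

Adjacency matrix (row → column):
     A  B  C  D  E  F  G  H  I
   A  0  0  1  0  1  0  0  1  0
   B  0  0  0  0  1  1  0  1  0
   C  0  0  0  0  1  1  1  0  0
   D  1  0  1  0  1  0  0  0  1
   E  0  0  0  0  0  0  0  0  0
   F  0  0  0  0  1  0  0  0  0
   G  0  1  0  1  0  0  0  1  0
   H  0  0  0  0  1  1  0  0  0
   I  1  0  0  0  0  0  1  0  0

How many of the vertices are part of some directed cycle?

5

A vertex is on a directed cycle iff it belongs to a strongly connected component of size ≥ 2 (or has a self-loop).
The vertices on cycles are {A, C, D, G, I} — 5 in total.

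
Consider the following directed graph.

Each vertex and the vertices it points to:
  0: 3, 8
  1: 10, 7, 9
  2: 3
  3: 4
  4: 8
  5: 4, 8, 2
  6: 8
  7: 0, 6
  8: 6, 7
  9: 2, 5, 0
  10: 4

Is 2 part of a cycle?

2 lies on a cycle iff there is a path from 2 back to itself.
Exploring from 2, it never reaches itself; equivalently, its strongly connected component is a singleton.

No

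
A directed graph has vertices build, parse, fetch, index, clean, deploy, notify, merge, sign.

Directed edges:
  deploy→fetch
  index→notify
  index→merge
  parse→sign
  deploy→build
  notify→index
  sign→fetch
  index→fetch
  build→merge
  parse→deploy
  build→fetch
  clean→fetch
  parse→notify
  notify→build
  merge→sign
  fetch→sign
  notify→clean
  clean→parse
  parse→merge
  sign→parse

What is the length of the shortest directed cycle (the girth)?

For each vertex v, BFS finds the shortest path from v back to v.
The shortest such closed walk is notify → index → notify, length 2.

2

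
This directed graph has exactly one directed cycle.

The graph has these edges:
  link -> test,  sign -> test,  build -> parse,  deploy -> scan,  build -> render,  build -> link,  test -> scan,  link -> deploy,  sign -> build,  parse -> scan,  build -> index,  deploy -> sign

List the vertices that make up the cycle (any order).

link, sign, build, deploy

DFS with gray/black marking from build:
build gray
  index gray
  index black
  link gray
    deploy gray
      sign gray
        test gray
          scan gray
          scan black
        test black
        sign→build: build is gray → back edge
Back edge closes the cycle build → link → deploy → sign → build; its vertices are {link, sign, build, deploy}.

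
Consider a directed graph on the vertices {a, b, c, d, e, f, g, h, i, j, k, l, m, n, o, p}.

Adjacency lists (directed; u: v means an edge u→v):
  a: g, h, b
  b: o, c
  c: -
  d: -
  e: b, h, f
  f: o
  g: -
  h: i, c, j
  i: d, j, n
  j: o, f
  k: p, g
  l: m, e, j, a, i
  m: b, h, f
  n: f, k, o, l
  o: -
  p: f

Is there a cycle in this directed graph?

Yes

DFS with white/gray/black marking, starting from j:
j gray
  o gray
  o black
  f gray
    f→o: o black — skip
  f black
j black
a gray
  g gray
  g black
  h gray
    i gray
      d gray
      d black
      i→j: j black — skip
      n gray
        n→f: f black — skip
        k gray
          p gray
            p→f: f black — skip
          p black
          k→g: g black — skip
        k black
        n→o: o black — skip
        l gray
          m gray
            b gray
              b→o: o black — skip
              c gray
              c black
            b black
            m→h: h is gray → back edge
Back edge found, so a cycle exists: h → i → n → l → m → h.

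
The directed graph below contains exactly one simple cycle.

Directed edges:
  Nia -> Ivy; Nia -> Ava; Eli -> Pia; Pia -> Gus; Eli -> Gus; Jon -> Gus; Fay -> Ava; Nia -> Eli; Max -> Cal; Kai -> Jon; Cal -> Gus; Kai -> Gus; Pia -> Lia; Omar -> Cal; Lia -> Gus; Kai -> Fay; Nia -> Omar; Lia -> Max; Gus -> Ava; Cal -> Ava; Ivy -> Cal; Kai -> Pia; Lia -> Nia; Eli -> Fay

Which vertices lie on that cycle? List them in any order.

Eli, Lia, Nia, Pia

DFS with gray/black marking from Pia:
Pia gray
  Lia gray
    Gus gray
      Ava gray
      Ava black
    Gus black
    Nia gray
      Ivy gray
        Cal gray
          Cal→Gus: Gus black — skip
          Cal→Ava: Ava black — skip
        Cal black
      Ivy black
      Nia→Ava: Ava black — skip
      Eli gray
        Eli→Gus: Gus black — skip
        Fay gray
          Fay→Ava: Ava black — skip
        Fay black
        Eli→Pia: Pia is gray → back edge
Back edge closes the cycle Pia → Lia → Nia → Eli → Pia; its vertices are {Eli, Lia, Nia, Pia}.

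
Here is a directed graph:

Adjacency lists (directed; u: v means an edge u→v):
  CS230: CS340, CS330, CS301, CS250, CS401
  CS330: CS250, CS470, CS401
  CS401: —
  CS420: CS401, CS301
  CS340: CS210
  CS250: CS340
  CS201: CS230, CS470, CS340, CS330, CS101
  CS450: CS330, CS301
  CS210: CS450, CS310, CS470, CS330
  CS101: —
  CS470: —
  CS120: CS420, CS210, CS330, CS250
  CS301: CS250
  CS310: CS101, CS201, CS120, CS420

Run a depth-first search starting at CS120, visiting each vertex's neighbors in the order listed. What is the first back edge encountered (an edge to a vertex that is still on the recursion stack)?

DFS from CS120 (visiting each vertex's neighbors in the order listed); mark gray on enter, black on exit:
CS120 gray
  CS420 gray
    CS401 gray
    CS401 black
    CS301 gray
      CS250 gray
        CS340 gray
          CS210 gray
            CS450 gray
              CS330 gray
                CS330→CS250: CS250 is gray → back edge
First back edge: CS330 → CS250.

CS330→CS250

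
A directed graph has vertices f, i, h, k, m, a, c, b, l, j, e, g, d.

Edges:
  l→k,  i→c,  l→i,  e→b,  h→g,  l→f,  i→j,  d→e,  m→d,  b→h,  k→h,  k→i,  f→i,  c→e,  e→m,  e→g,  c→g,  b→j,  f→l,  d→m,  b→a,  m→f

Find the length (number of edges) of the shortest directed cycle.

2

For each vertex v, BFS finds the shortest path from v back to v.
The shortest such closed walk is m → d → m, length 2.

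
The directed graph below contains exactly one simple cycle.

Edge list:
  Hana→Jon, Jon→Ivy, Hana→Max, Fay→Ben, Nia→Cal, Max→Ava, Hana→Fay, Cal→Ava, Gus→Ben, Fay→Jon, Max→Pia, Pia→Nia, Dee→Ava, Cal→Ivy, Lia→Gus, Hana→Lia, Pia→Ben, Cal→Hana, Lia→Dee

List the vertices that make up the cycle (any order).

Cal, Max, Nia, Pia, Hana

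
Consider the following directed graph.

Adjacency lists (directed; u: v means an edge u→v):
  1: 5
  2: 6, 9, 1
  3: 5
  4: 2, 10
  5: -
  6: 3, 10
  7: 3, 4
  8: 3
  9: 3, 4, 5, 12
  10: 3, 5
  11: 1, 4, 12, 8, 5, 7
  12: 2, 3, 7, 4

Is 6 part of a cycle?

No

6 lies on a cycle iff there is a path from 6 back to itself.
Exploring from 6, it never reaches itself; equivalently, its strongly connected component is a singleton.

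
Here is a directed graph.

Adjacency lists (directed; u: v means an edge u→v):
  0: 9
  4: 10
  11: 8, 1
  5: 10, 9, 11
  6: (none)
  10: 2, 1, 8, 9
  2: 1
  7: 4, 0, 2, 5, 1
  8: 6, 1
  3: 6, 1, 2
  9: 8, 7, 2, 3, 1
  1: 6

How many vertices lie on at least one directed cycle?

A vertex is on a directed cycle iff it belongs to a strongly connected component of size ≥ 2 (or has a self-loop).
The vertices on cycles are {0, 4, 5, 7, 9, 10} — 6 in total.

6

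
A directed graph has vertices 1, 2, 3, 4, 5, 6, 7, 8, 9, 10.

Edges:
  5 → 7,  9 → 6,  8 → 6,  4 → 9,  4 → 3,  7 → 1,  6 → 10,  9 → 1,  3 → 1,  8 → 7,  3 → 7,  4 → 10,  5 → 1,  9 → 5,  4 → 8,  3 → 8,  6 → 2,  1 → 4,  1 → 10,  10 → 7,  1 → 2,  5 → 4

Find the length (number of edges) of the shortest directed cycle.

3

For each vertex v, BFS finds the shortest path from v back to v.
The shortest such closed walk is 4 → 9 → 1 → 4, length 3.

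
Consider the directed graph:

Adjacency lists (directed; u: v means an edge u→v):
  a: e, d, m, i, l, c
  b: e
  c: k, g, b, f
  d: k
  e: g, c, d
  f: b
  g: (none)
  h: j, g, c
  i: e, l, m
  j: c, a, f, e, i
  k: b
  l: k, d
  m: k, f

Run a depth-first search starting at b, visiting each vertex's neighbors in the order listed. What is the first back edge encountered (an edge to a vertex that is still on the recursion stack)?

k->b

DFS from b (visiting each vertex's neighbors in the order listed); mark gray on enter, black on exit:
b gray
  e gray
    g gray
    g black
    c gray
      k gray
        k→b: b is gray → back edge
First back edge: k → b.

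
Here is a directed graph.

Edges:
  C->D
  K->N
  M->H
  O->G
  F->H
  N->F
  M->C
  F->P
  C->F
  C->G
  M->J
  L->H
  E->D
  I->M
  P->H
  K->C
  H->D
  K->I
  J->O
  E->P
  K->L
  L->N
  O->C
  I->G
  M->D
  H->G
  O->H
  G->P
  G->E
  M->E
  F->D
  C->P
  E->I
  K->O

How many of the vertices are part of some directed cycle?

10

A vertex is on a directed cycle iff it belongs to a strongly connected component of size ≥ 2 (or has a self-loop).
The vertices on cycles are {C, E, F, G, H, I, J, M, O, P} — 10 in total.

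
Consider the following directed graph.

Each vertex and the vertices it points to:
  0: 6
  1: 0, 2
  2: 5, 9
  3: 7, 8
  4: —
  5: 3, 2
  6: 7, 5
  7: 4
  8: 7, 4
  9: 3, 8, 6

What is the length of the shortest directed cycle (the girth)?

2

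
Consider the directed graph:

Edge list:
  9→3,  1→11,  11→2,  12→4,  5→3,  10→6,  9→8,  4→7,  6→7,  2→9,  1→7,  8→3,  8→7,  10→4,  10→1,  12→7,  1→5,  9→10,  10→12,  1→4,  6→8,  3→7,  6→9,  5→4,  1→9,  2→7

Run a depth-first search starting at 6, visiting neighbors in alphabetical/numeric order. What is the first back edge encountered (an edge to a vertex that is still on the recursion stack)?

DFS from 6 (visiting neighbors in alphabetical/numeric order); mark gray on enter, black on exit:
6 gray
  7 gray
  7 black
  8 gray
    3 gray
      3→7: 7 black — skip
    3 black
    8→7: 7 black — skip
  8 black
  9 gray
    9→3: 3 black — skip
    9→8: 8 black — skip
    10 gray
      1 gray
        4 gray
          4→7: 7 black — skip
        4 black
        5 gray
          5→3: 3 black — skip
          5→4: 4 black — skip
        5 black
        1→7: 7 black — skip
        1→9: 9 is gray → back edge
First back edge: 1 → 9.

1→9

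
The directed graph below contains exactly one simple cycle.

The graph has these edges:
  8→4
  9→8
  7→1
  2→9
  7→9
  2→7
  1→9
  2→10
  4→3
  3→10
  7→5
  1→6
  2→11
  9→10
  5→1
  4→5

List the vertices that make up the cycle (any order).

1, 4, 5, 8, 9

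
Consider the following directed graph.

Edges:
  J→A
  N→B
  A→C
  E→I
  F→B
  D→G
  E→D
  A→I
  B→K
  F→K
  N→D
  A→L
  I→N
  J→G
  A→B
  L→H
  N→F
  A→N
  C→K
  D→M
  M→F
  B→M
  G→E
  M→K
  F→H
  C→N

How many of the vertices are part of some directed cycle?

A vertex is on a directed cycle iff it belongs to a strongly connected component of size ≥ 2 (or has a self-loop).
The vertices on cycles are {B, D, E, F, G, I, M, N} — 8 in total.

8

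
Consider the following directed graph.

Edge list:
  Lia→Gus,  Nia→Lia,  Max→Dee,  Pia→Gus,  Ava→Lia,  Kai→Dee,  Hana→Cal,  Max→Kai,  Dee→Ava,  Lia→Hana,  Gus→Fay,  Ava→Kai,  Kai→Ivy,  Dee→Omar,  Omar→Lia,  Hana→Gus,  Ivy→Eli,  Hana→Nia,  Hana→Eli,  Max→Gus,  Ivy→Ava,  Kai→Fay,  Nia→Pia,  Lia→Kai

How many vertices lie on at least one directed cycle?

8

A vertex is on a directed cycle iff it belongs to a strongly connected component of size ≥ 2 (or has a self-loop).
The vertices on cycles are {Ava, Dee, Ivy, Kai, Lia, Nia, Hana, Omar} — 8 in total.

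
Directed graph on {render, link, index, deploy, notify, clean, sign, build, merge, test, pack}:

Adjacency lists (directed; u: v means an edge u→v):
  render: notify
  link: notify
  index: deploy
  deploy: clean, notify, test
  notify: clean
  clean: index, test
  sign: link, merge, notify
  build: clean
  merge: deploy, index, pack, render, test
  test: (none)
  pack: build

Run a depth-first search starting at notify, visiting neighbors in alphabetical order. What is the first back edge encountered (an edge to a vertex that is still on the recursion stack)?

deploy→clean

DFS from notify (visiting neighbors in alphabetical order); mark gray on enter, black on exit:
notify gray
  clean gray
    index gray
      deploy gray
        deploy→clean: clean is gray → back edge
First back edge: deploy → clean.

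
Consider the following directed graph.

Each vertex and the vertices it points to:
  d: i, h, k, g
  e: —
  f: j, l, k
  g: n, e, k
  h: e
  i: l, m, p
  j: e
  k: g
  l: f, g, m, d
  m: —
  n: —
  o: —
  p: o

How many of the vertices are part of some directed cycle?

6

A vertex is on a directed cycle iff it belongs to a strongly connected component of size ≥ 2 (or has a self-loop).
The vertices on cycles are {d, f, g, i, k, l} — 6 in total.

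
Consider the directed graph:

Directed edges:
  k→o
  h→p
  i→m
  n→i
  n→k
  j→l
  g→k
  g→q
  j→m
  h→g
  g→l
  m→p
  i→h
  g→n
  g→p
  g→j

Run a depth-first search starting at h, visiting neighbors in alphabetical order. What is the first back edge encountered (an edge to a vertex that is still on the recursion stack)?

i->h

DFS from h (visiting neighbors in alphabetical order); mark gray on enter, black on exit:
h gray
  g gray
    j gray
      l gray
      l black
      m gray
        p gray
        p black
      m black
    j black
    k gray
      o gray
      o black
    k black
    g→l: l black — skip
    n gray
      i gray
        i→h: h is gray → back edge
First back edge: i → h.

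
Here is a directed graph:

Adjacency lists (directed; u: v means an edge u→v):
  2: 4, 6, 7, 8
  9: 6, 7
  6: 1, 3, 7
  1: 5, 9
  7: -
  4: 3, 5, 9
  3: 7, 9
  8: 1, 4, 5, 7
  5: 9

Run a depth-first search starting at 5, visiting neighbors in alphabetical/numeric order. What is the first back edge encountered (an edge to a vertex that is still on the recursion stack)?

DFS from 5 (visiting neighbors in alphabetical/numeric order); mark gray on enter, black on exit:
5 gray
  9 gray
    6 gray
      1 gray
        1→5: 5 is gray → back edge
First back edge: 1 → 5.

1→5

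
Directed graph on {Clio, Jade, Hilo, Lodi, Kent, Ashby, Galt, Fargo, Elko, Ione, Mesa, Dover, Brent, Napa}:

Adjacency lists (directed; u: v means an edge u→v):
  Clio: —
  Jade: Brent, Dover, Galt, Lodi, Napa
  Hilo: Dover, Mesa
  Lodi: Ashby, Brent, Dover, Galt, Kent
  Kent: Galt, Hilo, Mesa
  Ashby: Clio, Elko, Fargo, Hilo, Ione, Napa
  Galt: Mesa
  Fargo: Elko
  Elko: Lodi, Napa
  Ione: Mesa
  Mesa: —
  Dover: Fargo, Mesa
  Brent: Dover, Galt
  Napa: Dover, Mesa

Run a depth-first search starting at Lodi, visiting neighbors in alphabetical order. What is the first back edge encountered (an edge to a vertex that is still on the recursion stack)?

Elko->Lodi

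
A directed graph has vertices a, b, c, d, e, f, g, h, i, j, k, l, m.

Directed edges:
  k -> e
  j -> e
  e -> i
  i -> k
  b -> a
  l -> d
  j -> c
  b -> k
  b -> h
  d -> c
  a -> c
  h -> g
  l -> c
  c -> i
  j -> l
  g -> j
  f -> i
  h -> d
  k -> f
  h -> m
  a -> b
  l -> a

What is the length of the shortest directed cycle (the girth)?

For each vertex v, BFS finds the shortest path from v back to v.
The shortest such closed walk is b → a → b, length 2.

2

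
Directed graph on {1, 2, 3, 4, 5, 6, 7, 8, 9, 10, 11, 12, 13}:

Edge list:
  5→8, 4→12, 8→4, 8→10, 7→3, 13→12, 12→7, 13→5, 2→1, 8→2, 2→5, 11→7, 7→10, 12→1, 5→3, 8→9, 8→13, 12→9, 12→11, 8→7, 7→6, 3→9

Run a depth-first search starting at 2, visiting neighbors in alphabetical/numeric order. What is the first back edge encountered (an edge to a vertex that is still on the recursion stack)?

8→2

DFS from 2 (visiting neighbors in alphabetical/numeric order); mark gray on enter, black on exit:
2 gray
  1 gray
  1 black
  5 gray
    3 gray
      9 gray
      9 black
    3 black
    8 gray
      8→2: 2 is gray → back edge
First back edge: 8 → 2.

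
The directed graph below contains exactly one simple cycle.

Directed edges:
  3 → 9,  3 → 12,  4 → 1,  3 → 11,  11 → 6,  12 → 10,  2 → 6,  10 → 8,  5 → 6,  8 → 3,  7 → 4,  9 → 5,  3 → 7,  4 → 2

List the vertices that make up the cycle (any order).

DFS with gray/black marking from 3:
3 gray
  9 gray
    5 gray
      6 gray
      6 black
    5 black
  9 black
  12 gray
    10 gray
      8 gray
        8→3: 3 is gray → back edge
Back edge closes the cycle 3 → 12 → 10 → 8 → 3; its vertices are {3, 8, 10, 12}.

3, 8, 10, 12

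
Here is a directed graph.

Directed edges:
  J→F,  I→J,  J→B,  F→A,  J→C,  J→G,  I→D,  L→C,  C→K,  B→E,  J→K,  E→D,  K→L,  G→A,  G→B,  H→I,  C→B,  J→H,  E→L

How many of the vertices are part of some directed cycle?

A vertex is on a directed cycle iff it belongs to a strongly connected component of size ≥ 2 (or has a self-loop).
The vertices on cycles are {B, C, E, H, I, J, K, L} — 8 in total.

8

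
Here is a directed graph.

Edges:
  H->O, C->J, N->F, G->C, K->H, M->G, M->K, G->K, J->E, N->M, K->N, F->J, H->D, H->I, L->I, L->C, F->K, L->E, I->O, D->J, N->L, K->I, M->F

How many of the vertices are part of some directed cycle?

A vertex is on a directed cycle iff it belongs to a strongly connected component of size ≥ 2 (or has a self-loop).
The vertices on cycles are {F, G, K, M, N} — 5 in total.

5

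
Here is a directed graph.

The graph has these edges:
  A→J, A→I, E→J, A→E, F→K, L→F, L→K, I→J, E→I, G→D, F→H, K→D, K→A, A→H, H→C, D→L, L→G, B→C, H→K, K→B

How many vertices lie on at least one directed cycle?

7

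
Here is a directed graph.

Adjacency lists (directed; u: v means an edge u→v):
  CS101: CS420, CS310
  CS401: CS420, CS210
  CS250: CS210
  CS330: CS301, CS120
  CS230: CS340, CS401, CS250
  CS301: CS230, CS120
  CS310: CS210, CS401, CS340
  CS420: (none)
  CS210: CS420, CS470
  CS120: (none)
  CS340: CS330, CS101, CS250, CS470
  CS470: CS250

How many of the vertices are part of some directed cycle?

9

A vertex is on a directed cycle iff it belongs to a strongly connected component of size ≥ 2 (or has a self-loop).
The vertices on cycles are {CS101, CS210, CS230, CS250, CS301, CS310, CS330, CS340, CS470} — 9 in total.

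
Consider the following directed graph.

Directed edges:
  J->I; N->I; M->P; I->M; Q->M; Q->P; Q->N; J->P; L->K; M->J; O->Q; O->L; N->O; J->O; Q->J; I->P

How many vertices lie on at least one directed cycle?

6

A vertex is on a directed cycle iff it belongs to a strongly connected component of size ≥ 2 (or has a self-loop).
The vertices on cycles are {I, J, M, N, O, Q} — 6 in total.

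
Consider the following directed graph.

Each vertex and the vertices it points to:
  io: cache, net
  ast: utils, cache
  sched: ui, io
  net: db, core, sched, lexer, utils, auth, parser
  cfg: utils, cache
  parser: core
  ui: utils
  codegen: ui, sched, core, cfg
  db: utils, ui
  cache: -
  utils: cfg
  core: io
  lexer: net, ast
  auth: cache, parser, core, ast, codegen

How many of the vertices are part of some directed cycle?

10

A vertex is on a directed cycle iff it belongs to a strongly connected component of size ≥ 2 (or has a self-loop).
The vertices on cycles are {io, cfg, net, auth, core, lexer, sched, utils, parser, codegen} — 10 in total.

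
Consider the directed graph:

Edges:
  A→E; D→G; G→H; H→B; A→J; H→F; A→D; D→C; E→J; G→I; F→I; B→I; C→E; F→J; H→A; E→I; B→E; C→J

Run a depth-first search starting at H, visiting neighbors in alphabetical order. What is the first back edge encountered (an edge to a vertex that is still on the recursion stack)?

G→H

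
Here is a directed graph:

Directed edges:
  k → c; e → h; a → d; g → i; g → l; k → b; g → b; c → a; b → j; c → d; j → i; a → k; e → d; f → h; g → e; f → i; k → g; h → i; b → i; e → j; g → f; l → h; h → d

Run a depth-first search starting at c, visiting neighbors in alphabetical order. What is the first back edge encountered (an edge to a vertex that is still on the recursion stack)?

DFS from c (visiting neighbors in alphabetical order); mark gray on enter, black on exit:
c gray
  a gray
    d gray
    d black
    k gray
      b gray
        i gray
        i black
        j gray
          j→i: i black — skip
        j black
      b black
      k→c: c is gray → back edge
First back edge: k → c.

k→c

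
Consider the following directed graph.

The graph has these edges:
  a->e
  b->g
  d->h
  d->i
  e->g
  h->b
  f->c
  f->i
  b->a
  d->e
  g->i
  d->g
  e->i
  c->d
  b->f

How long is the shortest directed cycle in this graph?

5

For each vertex v, BFS finds the shortest path from v back to v.
The shortest such closed walk is h → b → f → c → d → h, length 5.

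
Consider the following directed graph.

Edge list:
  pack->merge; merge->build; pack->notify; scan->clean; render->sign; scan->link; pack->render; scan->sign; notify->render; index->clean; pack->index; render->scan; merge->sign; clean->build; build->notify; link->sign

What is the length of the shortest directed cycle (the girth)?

For each vertex v, BFS finds the shortest path from v back to v.
The shortest such closed walk is notify → render → scan → clean → build → notify, length 5.

5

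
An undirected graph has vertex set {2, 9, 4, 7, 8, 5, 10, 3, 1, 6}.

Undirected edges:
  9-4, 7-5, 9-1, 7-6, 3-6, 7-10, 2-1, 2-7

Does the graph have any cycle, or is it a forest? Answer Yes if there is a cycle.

No

DFS, tracking each vertex's parent; an edge to a visited non-parent vertex closes a cycle.
Start from 6:
visit 6 (parent –)
  visit 7 (parent 6)
    visit 10 (parent 7)
      10–7: parent, skip
    visit 2 (parent 7)
      visit 1 (parent 2)
        visit 9 (parent 1)
          visit 4 (parent 9)
            4–9: parent, skip
          9–1: parent, skip
        1–2: parent, skip
      2–7: parent, skip
    visit 5 (parent 7)
      5–7: parent, skip
    7–6: parent, skip
  visit 3 (parent 6)
    3–6: parent, skip
visit 8 (parent –)
No non-parent visited neighbor found — the graph is a forest.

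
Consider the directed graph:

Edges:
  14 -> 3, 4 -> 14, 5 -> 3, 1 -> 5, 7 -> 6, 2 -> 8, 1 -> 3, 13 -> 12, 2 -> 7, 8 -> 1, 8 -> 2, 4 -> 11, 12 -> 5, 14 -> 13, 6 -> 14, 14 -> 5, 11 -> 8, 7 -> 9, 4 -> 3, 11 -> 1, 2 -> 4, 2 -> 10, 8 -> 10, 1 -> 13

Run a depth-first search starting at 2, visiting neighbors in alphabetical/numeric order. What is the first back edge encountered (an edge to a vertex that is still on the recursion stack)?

DFS from 2 (visiting neighbors in alphabetical/numeric order); mark gray on enter, black on exit:
2 gray
  4 gray
    3 gray
    3 black
    11 gray
      1 gray
        1→3: 3 black — skip
        5 gray
          5→3: 3 black — skip
        5 black
        13 gray
          12 gray
            12→5: 5 black — skip
          12 black
        13 black
      1 black
      8 gray
        8→1: 1 black — skip
        8→2: 2 is gray → back edge
First back edge: 8 → 2.

8→2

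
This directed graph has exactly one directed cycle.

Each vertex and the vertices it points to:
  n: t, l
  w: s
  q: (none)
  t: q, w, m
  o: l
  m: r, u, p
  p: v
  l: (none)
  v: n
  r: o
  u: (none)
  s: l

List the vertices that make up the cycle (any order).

DFS with gray/black marking from t:
t gray
  q gray
  q black
  w gray
    s gray
      l gray
      l black
    s black
  w black
  m gray
    r gray
      o gray
        o→l: l black — skip
      o black
    r black
    u gray
    u black
    p gray
      v gray
        n gray
          n→t: t is gray → back edge
Back edge closes the cycle t → m → p → v → n → t; its vertices are {m, n, p, t, v}.

m, n, p, t, v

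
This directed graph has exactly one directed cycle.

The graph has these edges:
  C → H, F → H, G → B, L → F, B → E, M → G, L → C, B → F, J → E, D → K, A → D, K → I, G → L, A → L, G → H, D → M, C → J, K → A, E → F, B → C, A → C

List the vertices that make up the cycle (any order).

A, D, K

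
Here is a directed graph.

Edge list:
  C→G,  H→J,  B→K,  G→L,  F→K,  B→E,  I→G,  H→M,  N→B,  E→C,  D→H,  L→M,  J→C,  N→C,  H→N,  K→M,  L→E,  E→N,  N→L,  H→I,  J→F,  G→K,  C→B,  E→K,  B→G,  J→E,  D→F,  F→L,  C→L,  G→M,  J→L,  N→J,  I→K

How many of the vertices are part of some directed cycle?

8

A vertex is on a directed cycle iff it belongs to a strongly connected component of size ≥ 2 (or has a self-loop).
The vertices on cycles are {B, C, E, F, G, J, L, N} — 8 in total.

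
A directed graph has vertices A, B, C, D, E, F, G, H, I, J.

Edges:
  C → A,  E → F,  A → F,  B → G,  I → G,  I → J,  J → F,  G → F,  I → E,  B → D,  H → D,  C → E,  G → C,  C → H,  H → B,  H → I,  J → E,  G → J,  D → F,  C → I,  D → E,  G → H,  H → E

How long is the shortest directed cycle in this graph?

For each vertex v, BFS finds the shortest path from v back to v.
The shortest such closed walk is C → I → G → C, length 3.

3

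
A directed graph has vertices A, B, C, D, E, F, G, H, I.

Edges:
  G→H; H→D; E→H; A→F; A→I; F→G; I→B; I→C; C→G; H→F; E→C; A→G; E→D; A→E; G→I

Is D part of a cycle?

D lies on a cycle iff there is a path from D back to itself.
Exploring from D, it never reaches itself; equivalently, its strongly connected component is a singleton.

No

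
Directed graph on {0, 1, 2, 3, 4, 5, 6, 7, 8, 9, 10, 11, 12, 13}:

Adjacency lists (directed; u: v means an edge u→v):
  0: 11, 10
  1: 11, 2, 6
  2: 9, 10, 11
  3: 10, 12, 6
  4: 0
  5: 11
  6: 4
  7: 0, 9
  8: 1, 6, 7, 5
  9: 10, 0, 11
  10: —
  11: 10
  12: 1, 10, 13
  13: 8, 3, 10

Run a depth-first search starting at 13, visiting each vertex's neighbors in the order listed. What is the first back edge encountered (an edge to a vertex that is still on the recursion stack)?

12->13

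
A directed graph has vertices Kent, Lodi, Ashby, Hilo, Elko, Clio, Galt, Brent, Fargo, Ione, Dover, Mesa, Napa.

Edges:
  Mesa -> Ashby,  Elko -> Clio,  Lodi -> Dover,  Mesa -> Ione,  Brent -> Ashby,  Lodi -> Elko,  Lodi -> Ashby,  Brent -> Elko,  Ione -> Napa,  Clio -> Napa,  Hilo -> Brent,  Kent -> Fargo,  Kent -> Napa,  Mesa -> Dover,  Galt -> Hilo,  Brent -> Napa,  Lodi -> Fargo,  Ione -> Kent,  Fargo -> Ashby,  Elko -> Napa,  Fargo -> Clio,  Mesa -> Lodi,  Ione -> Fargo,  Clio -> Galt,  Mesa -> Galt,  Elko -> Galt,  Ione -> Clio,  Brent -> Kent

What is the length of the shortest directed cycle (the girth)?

4

For each vertex v, BFS finds the shortest path from v back to v.
The shortest such closed walk is Galt → Hilo → Brent → Elko → Galt, length 4.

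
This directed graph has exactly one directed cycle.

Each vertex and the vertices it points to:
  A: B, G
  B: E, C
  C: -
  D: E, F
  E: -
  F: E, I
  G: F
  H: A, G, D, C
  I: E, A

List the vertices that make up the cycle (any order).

A, F, G, I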